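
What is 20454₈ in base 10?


Positional values:
Position 0: 4 × 8^0 = 4
Position 1: 5 × 8^1 = 40
Position 2: 4 × 8^2 = 256
Position 3: 0 × 8^3 = 0
Position 4: 2 × 8^4 = 8192
Sum = 4 + 40 + 256 + 0 + 8192
= 8492


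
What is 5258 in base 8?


Divide by 8 repeatedly:
5258 ÷ 8 = 657 remainder 2
657 ÷ 8 = 82 remainder 1
82 ÷ 8 = 10 remainder 2
10 ÷ 8 = 1 remainder 2
1 ÷ 8 = 0 remainder 1
Reading remainders bottom-up:
= 0o12212


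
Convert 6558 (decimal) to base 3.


Divide by 3 repeatedly:
6558 ÷ 3 = 2186 remainder 0
2186 ÷ 3 = 728 remainder 2
728 ÷ 3 = 242 remainder 2
242 ÷ 3 = 80 remainder 2
80 ÷ 3 = 26 remainder 2
26 ÷ 3 = 8 remainder 2
8 ÷ 3 = 2 remainder 2
2 ÷ 3 = 0 remainder 2
Reading remainders bottom-up:
= 22222220


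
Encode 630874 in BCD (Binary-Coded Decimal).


Each digit → 4-bit binary:
  6 → 0110
  3 → 0011
  0 → 0000
  8 → 1000
  7 → 0111
  4 → 0100
= 0110 0011 0000 1000 0111 0100


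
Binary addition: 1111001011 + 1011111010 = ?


Align and add column by column (LSB to MSB, carry propagating):
  01111001011
+ 01011111010
  -----------
  col 0: 1 + 0 + 0 (carry in) = 1 → bit 1, carry out 0
  col 1: 1 + 1 + 0 (carry in) = 2 → bit 0, carry out 1
  col 2: 0 + 0 + 1 (carry in) = 1 → bit 1, carry out 0
  col 3: 1 + 1 + 0 (carry in) = 2 → bit 0, carry out 1
  col 4: 0 + 1 + 1 (carry in) = 2 → bit 0, carry out 1
  col 5: 0 + 1 + 1 (carry in) = 2 → bit 0, carry out 1
  col 6: 1 + 1 + 1 (carry in) = 3 → bit 1, carry out 1
  col 7: 1 + 1 + 1 (carry in) = 3 → bit 1, carry out 1
  col 8: 1 + 0 + 1 (carry in) = 2 → bit 0, carry out 1
  col 9: 1 + 1 + 1 (carry in) = 3 → bit 1, carry out 1
  col 10: 0 + 0 + 1 (carry in) = 1 → bit 1, carry out 0
Reading bits MSB→LSB: 11011000101
Strip leading zeros: 11011000101
= 11011000101


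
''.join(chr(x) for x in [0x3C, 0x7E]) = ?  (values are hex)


Codes (hex): 0x3C 0x7E
Per-code ASCII lookup:
  0x3C = 60  (special character) → '<'
  0x7E = 126  (special character) → '~'
= '<~'


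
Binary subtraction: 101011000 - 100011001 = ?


Align and subtract column by column (LSB to MSB, borrowing when needed):
  101011000
- 100011001
  ---------
  col 0: (0 - 0 borrow-in) - 1 → borrow from next column: (0+2) - 1 = 1, borrow out 1
  col 1: (0 - 1 borrow-in) - 0 → borrow from next column: (-1+2) - 0 = 1, borrow out 1
  col 2: (0 - 1 borrow-in) - 0 → borrow from next column: (-1+2) - 0 = 1, borrow out 1
  col 3: (1 - 1 borrow-in) - 1 → borrow from next column: (0+2) - 1 = 1, borrow out 1
  col 4: (1 - 1 borrow-in) - 1 → borrow from next column: (0+2) - 1 = 1, borrow out 1
  col 5: (0 - 1 borrow-in) - 0 → borrow from next column: (-1+2) - 0 = 1, borrow out 1
  col 6: (1 - 1 borrow-in) - 0 → 0 - 0 = 0, borrow out 0
  col 7: (0 - 0 borrow-in) - 0 → 0 - 0 = 0, borrow out 0
  col 8: (1 - 0 borrow-in) - 1 → 1 - 1 = 0, borrow out 0
Reading bits MSB→LSB: 000111111
Strip leading zeros: 111111
= 111111


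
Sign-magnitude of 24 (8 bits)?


Sign bit: 0 (positive)
Magnitude: 24 = 0011000
= 00011000


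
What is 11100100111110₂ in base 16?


Group into 4-bit nibbles: 0011100100111110
  0011 = 3
  1001 = 9
  0011 = 3
  1110 = E
= 0x393E


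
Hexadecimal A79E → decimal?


Positional values:
Position 0: E × 16^0 = 14 × 1 = 14
Position 1: 9 × 16^1 = 9 × 16 = 144
Position 2: 7 × 16^2 = 7 × 256 = 1792
Position 3: A × 16^3 = 10 × 4096 = 40960
Sum = 14 + 144 + 1792 + 40960
= 42910


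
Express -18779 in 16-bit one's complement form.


Original: 0100100101011011
Invert all bits:
  bit 0: 0 → 1
  bit 1: 1 → 0
  bit 2: 0 → 1
  bit 3: 0 → 1
  bit 4: 1 → 0
  bit 5: 0 → 1
  bit 6: 0 → 1
  bit 7: 1 → 0
  bit 8: 0 → 1
  bit 9: 1 → 0
  bit 10: 0 → 1
  bit 11: 1 → 0
  bit 12: 1 → 0
  bit 13: 0 → 1
  bit 14: 1 → 0
  bit 15: 1 → 0
= 1011011010100100


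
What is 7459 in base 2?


Divide by 2 repeatedly:
7459 ÷ 2 = 3729 remainder 1
3729 ÷ 2 = 1864 remainder 1
1864 ÷ 2 = 932 remainder 0
932 ÷ 2 = 466 remainder 0
466 ÷ 2 = 233 remainder 0
233 ÷ 2 = 116 remainder 1
116 ÷ 2 = 58 remainder 0
58 ÷ 2 = 29 remainder 0
29 ÷ 2 = 14 remainder 1
14 ÷ 2 = 7 remainder 0
7 ÷ 2 = 3 remainder 1
3 ÷ 2 = 1 remainder 1
1 ÷ 2 = 0 remainder 1
Reading remainders bottom-up:
= 1110100100011


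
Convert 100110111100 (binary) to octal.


Group into 3-bit groups: 100110111100
  100 = 4
  110 = 6
  111 = 7
  100 = 4
= 0o4674


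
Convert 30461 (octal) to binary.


Each octal digit → 3 binary bits:
  3 = 011
  0 = 000
  4 = 100
  6 = 110
  1 = 001
Concatenate: 011 000 100 110 001
= 011000100110001


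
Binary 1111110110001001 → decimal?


Positional values:
Bit 0: 1 × 2^0 = 1
Bit 3: 1 × 2^3 = 8
Bit 7: 1 × 2^7 = 128
Bit 8: 1 × 2^8 = 256
Bit 10: 1 × 2^10 = 1024
Bit 11: 1 × 2^11 = 2048
Bit 12: 1 × 2^12 = 4096
Bit 13: 1 × 2^13 = 8192
Bit 14: 1 × 2^14 = 16384
Bit 15: 1 × 2^15 = 32768
Sum = 1 + 8 + 128 + 256 + 1024 + 2048 + 4096 + 8192 + 16384 + 32768
= 64905


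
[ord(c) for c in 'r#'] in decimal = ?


String: 'r#'  (2 characters)
Per-character ASCII lookup:
  'r': lowercase starts at 97: 'r' = 97 + 17 = 114
  '#': special character: '#' = 35
= 114 35


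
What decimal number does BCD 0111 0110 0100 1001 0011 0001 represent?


Each 4-bit group → digit:
  0111 → 7
  0110 → 6
  0100 → 4
  1001 → 9
  0011 → 3
  0001 → 1
= 764931


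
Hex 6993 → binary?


Each hex digit → 4 binary bits:
  6 = 0110
  9 = 1001
  9 = 1001
  3 = 0011
Concatenate: 0110 1001 1001 0011
= 0110100110010011


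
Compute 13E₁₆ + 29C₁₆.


Align and add column by column (LSB to MSB, each column mod 16 with carry):
  013E
+ 029C
  ----
  col 0: E(14) + C(12) + 0 (carry in) = 26 → A(10), carry out 1
  col 1: 3(3) + 9(9) + 1 (carry in) = 13 → D(13), carry out 0
  col 2: 1(1) + 2(2) + 0 (carry in) = 3 → 3(3), carry out 0
  col 3: 0(0) + 0(0) + 0 (carry in) = 0 → 0(0), carry out 0
Reading digits MSB→LSB: 03DA
Strip leading zeros: 3DA
= 0x3DA


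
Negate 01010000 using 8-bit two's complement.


Original: 01010000
Step 1 - Invert all bits: 10101111
Step 2 - Add 1: 10101111 + 1
= 10110000 (represents -80)


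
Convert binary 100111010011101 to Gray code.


Binary: 100111010011101
Gray code: G = B XOR (B >> 1)
B >> 1 = 010011101001110
100111010011101 XOR 010011101001110:
  1 XOR 0 = 1
  0 XOR 1 = 1
  0 XOR 0 = 0
  1 XOR 0 = 1
  1 XOR 1 = 0
  1 XOR 1 = 0
  0 XOR 1 = 1
  1 XOR 0 = 1
  0 XOR 1 = 1
  0 XOR 0 = 0
  1 XOR 0 = 1
  1 XOR 1 = 0
  1 XOR 1 = 0
  0 XOR 1 = 1
  1 XOR 0 = 1
= 110100111010011


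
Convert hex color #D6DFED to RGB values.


Hex: #D6DFED
R = D6₁₆ = 214
G = DF₁₆ = 223
B = ED₁₆ = 237
= RGB(214, 223, 237)


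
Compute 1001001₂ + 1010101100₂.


Align and add column by column (LSB to MSB, carry propagating):
  00001001001
+ 01010101100
  -----------
  col 0: 1 + 0 + 0 (carry in) = 1 → bit 1, carry out 0
  col 1: 0 + 0 + 0 (carry in) = 0 → bit 0, carry out 0
  col 2: 0 + 1 + 0 (carry in) = 1 → bit 1, carry out 0
  col 3: 1 + 1 + 0 (carry in) = 2 → bit 0, carry out 1
  col 4: 0 + 0 + 1 (carry in) = 1 → bit 1, carry out 0
  col 5: 0 + 1 + 0 (carry in) = 1 → bit 1, carry out 0
  col 6: 1 + 0 + 0 (carry in) = 1 → bit 1, carry out 0
  col 7: 0 + 1 + 0 (carry in) = 1 → bit 1, carry out 0
  col 8: 0 + 0 + 0 (carry in) = 0 → bit 0, carry out 0
  col 9: 0 + 1 + 0 (carry in) = 1 → bit 1, carry out 0
  col 10: 0 + 0 + 0 (carry in) = 0 → bit 0, carry out 0
Reading bits MSB→LSB: 01011110101
Strip leading zeros: 1011110101
= 1011110101


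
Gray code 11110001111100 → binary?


Gray code: 11110001111100
MSB stays the same: 1
Each subsequent bit = prev_binary XOR current_gray:
  B[1] = 1 XOR 1 = 0
  B[2] = 0 XOR 1 = 1
  B[3] = 1 XOR 1 = 0
  B[4] = 0 XOR 0 = 0
  B[5] = 0 XOR 0 = 0
  B[6] = 0 XOR 0 = 0
  B[7] = 0 XOR 1 = 1
  B[8] = 1 XOR 1 = 0
  B[9] = 0 XOR 1 = 1
  B[10] = 1 XOR 1 = 0
  B[11] = 0 XOR 1 = 1
  B[12] = 1 XOR 0 = 1
  B[13] = 1 XOR 0 = 1
= 10100001010111 (10327 decimal)


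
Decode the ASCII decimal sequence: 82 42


Codes (decimal): 82 42
Per-code ASCII lookup:
  82  (range 65-90: uppercase, 82 - 65 = 17) → 'R'
  42  (special character) → '*'
= 'R*'


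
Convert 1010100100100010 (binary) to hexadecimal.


Group into 4-bit nibbles: 1010100100100010
  1010 = A
  1001 = 9
  0010 = 2
  0010 = 2
= 0xA922


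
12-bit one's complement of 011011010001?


Original: 011011010001
Invert all bits:
  bit 0: 0 → 1
  bit 1: 1 → 0
  bit 2: 1 → 0
  bit 3: 0 → 1
  bit 4: 1 → 0
  bit 5: 1 → 0
  bit 6: 0 → 1
  bit 7: 1 → 0
  bit 8: 0 → 1
  bit 9: 0 → 1
  bit 10: 0 → 1
  bit 11: 1 → 0
= 100100101110


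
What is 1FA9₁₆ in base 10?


Positional values:
Position 0: 9 × 16^0 = 9 × 1 = 9
Position 1: A × 16^1 = 10 × 16 = 160
Position 2: F × 16^2 = 15 × 256 = 3840
Position 3: 1 × 16^3 = 1 × 4096 = 4096
Sum = 9 + 160 + 3840 + 4096
= 8105


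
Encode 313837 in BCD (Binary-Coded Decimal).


Each digit → 4-bit binary:
  3 → 0011
  1 → 0001
  3 → 0011
  8 → 1000
  3 → 0011
  7 → 0111
= 0011 0001 0011 1000 0011 0111


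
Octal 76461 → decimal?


Positional values:
Position 0: 1 × 8^0 = 1
Position 1: 6 × 8^1 = 48
Position 2: 4 × 8^2 = 256
Position 3: 6 × 8^3 = 3072
Position 4: 7 × 8^4 = 28672
Sum = 1 + 48 + 256 + 3072 + 28672
= 32049


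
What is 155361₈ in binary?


Each octal digit → 3 binary bits:
  1 = 001
  5 = 101
  5 = 101
  3 = 011
  6 = 110
  1 = 001
Concatenate: 001 101 101 011 110 001
= 001101101011110001


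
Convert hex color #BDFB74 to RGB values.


Hex: #BDFB74
R = BD₁₆ = 189
G = FB₁₆ = 251
B = 74₁₆ = 116
= RGB(189, 251, 116)


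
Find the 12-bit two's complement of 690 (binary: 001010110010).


Original: 001010110010
Step 1 - Invert all bits: 110101001101
Step 2 - Add 1: 110101001101 + 1
= 110101001110 (represents -690)


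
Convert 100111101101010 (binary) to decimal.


Positional values:
Bit 1: 1 × 2^1 = 2
Bit 3: 1 × 2^3 = 8
Bit 5: 1 × 2^5 = 32
Bit 6: 1 × 2^6 = 64
Bit 8: 1 × 2^8 = 256
Bit 9: 1 × 2^9 = 512
Bit 10: 1 × 2^10 = 1024
Bit 11: 1 × 2^11 = 2048
Bit 14: 1 × 2^14 = 16384
Sum = 2 + 8 + 32 + 64 + 256 + 512 + 1024 + 2048 + 16384
= 20330


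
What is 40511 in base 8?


Divide by 8 repeatedly:
40511 ÷ 8 = 5063 remainder 7
5063 ÷ 8 = 632 remainder 7
632 ÷ 8 = 79 remainder 0
79 ÷ 8 = 9 remainder 7
9 ÷ 8 = 1 remainder 1
1 ÷ 8 = 0 remainder 1
Reading remainders bottom-up:
= 0o117077


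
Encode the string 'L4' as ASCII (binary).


String: 'L4'  (2 characters)
Per-character ASCII lookup:
  'L': uppercase starts at 65: 'L' = 65 + 11 = 76 → 1001100
  '4': digits start at 48: '4' = 48 + 4 = 52 → 110100
= 1001100 110100


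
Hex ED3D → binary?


Each hex digit → 4 binary bits:
  E = 1110
  D = 1101
  3 = 0011
  D = 1101
Concatenate: 1110 1101 0011 1101
= 1110110100111101


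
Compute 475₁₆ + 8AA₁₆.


Align and add column by column (LSB to MSB, each column mod 16 with carry):
  0475
+ 08AA
  ----
  col 0: 5(5) + A(10) + 0 (carry in) = 15 → F(15), carry out 0
  col 1: 7(7) + A(10) + 0 (carry in) = 17 → 1(1), carry out 1
  col 2: 4(4) + 8(8) + 1 (carry in) = 13 → D(13), carry out 0
  col 3: 0(0) + 0(0) + 0 (carry in) = 0 → 0(0), carry out 0
Reading digits MSB→LSB: 0D1F
Strip leading zeros: D1F
= 0xD1F


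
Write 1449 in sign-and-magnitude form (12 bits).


Sign bit: 0 (positive)
Magnitude: 1449 = 10110101001
= 010110101001


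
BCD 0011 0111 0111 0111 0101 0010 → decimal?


Each 4-bit group → digit:
  0011 → 3
  0111 → 7
  0111 → 7
  0111 → 7
  0101 → 5
  0010 → 2
= 377752


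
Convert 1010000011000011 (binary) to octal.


Group into 3-bit groups: 001010000011000011
  001 = 1
  010 = 2
  000 = 0
  011 = 3
  000 = 0
  011 = 3
= 0o120303


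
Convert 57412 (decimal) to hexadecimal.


Divide by 16 repeatedly:
57412 ÷ 16 = 3588 remainder 4 (4)
3588 ÷ 16 = 224 remainder 4 (4)
224 ÷ 16 = 14 remainder 0 (0)
14 ÷ 16 = 0 remainder 14 (E)
Reading remainders bottom-up:
= 0xE044


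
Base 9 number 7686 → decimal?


Positional values (base 9):
  6 × 9^0 = 6 × 1 = 6
  8 × 9^1 = 8 × 9 = 72
  6 × 9^2 = 6 × 81 = 486
  7 × 9^3 = 7 × 729 = 5103
Sum = 6 + 72 + 486 + 5103
= 5667


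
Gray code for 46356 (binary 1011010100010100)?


Binary: 1011010100010100
Gray code: G = B XOR (B >> 1)
B >> 1 = 0101101010001010
1011010100010100 XOR 0101101010001010:
  1 XOR 0 = 1
  0 XOR 1 = 1
  1 XOR 0 = 1
  1 XOR 1 = 0
  0 XOR 1 = 1
  1 XOR 0 = 1
  0 XOR 1 = 1
  1 XOR 0 = 1
  0 XOR 1 = 1
  0 XOR 0 = 0
  0 XOR 0 = 0
  1 XOR 0 = 1
  0 XOR 1 = 1
  1 XOR 0 = 1
  0 XOR 1 = 1
  0 XOR 0 = 0
= 1110111110011110


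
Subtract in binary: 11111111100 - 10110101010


Align and subtract column by column (LSB to MSB, borrowing when needed):
  11111111100
- 10110101010
  -----------
  col 0: (0 - 0 borrow-in) - 0 → 0 - 0 = 0, borrow out 0
  col 1: (0 - 0 borrow-in) - 1 → borrow from next column: (0+2) - 1 = 1, borrow out 1
  col 2: (1 - 1 borrow-in) - 0 → 0 - 0 = 0, borrow out 0
  col 3: (1 - 0 borrow-in) - 1 → 1 - 1 = 0, borrow out 0
  col 4: (1 - 0 borrow-in) - 0 → 1 - 0 = 1, borrow out 0
  col 5: (1 - 0 borrow-in) - 1 → 1 - 1 = 0, borrow out 0
  col 6: (1 - 0 borrow-in) - 0 → 1 - 0 = 1, borrow out 0
  col 7: (1 - 0 borrow-in) - 1 → 1 - 1 = 0, borrow out 0
  col 8: (1 - 0 borrow-in) - 1 → 1 - 1 = 0, borrow out 0
  col 9: (1 - 0 borrow-in) - 0 → 1 - 0 = 1, borrow out 0
  col 10: (1 - 0 borrow-in) - 1 → 1 - 1 = 0, borrow out 0
Reading bits MSB→LSB: 01001010010
Strip leading zeros: 1001010010
= 1001010010


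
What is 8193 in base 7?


Divide by 7 repeatedly:
8193 ÷ 7 = 1170 remainder 3
1170 ÷ 7 = 167 remainder 1
167 ÷ 7 = 23 remainder 6
23 ÷ 7 = 3 remainder 2
3 ÷ 7 = 0 remainder 3
Reading remainders bottom-up:
= 32613


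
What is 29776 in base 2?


Divide by 2 repeatedly:
29776 ÷ 2 = 14888 remainder 0
14888 ÷ 2 = 7444 remainder 0
7444 ÷ 2 = 3722 remainder 0
3722 ÷ 2 = 1861 remainder 0
1861 ÷ 2 = 930 remainder 1
930 ÷ 2 = 465 remainder 0
465 ÷ 2 = 232 remainder 1
232 ÷ 2 = 116 remainder 0
116 ÷ 2 = 58 remainder 0
58 ÷ 2 = 29 remainder 0
29 ÷ 2 = 14 remainder 1
14 ÷ 2 = 7 remainder 0
7 ÷ 2 = 3 remainder 1
3 ÷ 2 = 1 remainder 1
1 ÷ 2 = 0 remainder 1
Reading remainders bottom-up:
= 111010001010000


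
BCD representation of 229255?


Each digit → 4-bit binary:
  2 → 0010
  2 → 0010
  9 → 1001
  2 → 0010
  5 → 0101
  5 → 0101
= 0010 0010 1001 0010 0101 0101


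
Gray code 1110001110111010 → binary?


Gray code: 1110001110111010
MSB stays the same: 1
Each subsequent bit = prev_binary XOR current_gray:
  B[1] = 1 XOR 1 = 0
  B[2] = 0 XOR 1 = 1
  B[3] = 1 XOR 0 = 1
  B[4] = 1 XOR 0 = 1
  B[5] = 1 XOR 0 = 1
  B[6] = 1 XOR 1 = 0
  B[7] = 0 XOR 1 = 1
  B[8] = 1 XOR 1 = 0
  B[9] = 0 XOR 0 = 0
  B[10] = 0 XOR 1 = 1
  B[11] = 1 XOR 1 = 0
  B[12] = 0 XOR 1 = 1
  B[13] = 1 XOR 0 = 1
  B[14] = 1 XOR 1 = 0
  B[15] = 0 XOR 0 = 0
= 1011110100101100 (48428 decimal)


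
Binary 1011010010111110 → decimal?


Positional values:
Bit 1: 1 × 2^1 = 2
Bit 2: 1 × 2^2 = 4
Bit 3: 1 × 2^3 = 8
Bit 4: 1 × 2^4 = 16
Bit 5: 1 × 2^5 = 32
Bit 7: 1 × 2^7 = 128
Bit 10: 1 × 2^10 = 1024
Bit 12: 1 × 2^12 = 4096
Bit 13: 1 × 2^13 = 8192
Bit 15: 1 × 2^15 = 32768
Sum = 2 + 4 + 8 + 16 + 32 + 128 + 1024 + 4096 + 8192 + 32768
= 46270


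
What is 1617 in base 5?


Divide by 5 repeatedly:
1617 ÷ 5 = 323 remainder 2
323 ÷ 5 = 64 remainder 3
64 ÷ 5 = 12 remainder 4
12 ÷ 5 = 2 remainder 2
2 ÷ 5 = 0 remainder 2
Reading remainders bottom-up:
= 22432


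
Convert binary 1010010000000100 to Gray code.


Binary: 1010010000000100
Gray code: G = B XOR (B >> 1)
B >> 1 = 0101001000000010
1010010000000100 XOR 0101001000000010:
  1 XOR 0 = 1
  0 XOR 1 = 1
  1 XOR 0 = 1
  0 XOR 1 = 1
  0 XOR 0 = 0
  1 XOR 0 = 1
  0 XOR 1 = 1
  0 XOR 0 = 0
  0 XOR 0 = 0
  0 XOR 0 = 0
  0 XOR 0 = 0
  0 XOR 0 = 0
  0 XOR 0 = 0
  1 XOR 0 = 1
  0 XOR 1 = 1
  0 XOR 0 = 0
= 1111011000000110


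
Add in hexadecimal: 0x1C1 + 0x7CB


Align and add column by column (LSB to MSB, each column mod 16 with carry):
  01C1
+ 07CB
  ----
  col 0: 1(1) + B(11) + 0 (carry in) = 12 → C(12), carry out 0
  col 1: C(12) + C(12) + 0 (carry in) = 24 → 8(8), carry out 1
  col 2: 1(1) + 7(7) + 1 (carry in) = 9 → 9(9), carry out 0
  col 3: 0(0) + 0(0) + 0 (carry in) = 0 → 0(0), carry out 0
Reading digits MSB→LSB: 098C
Strip leading zeros: 98C
= 0x98C


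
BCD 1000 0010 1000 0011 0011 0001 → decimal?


Each 4-bit group → digit:
  1000 → 8
  0010 → 2
  1000 → 8
  0011 → 3
  0011 → 3
  0001 → 1
= 828331


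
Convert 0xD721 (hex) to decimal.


Positional values:
Position 0: 1 × 16^0 = 1 × 1 = 1
Position 1: 2 × 16^1 = 2 × 16 = 32
Position 2: 7 × 16^2 = 7 × 256 = 1792
Position 3: D × 16^3 = 13 × 4096 = 53248
Sum = 1 + 32 + 1792 + 53248
= 55073


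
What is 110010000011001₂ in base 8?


Group into 3-bit groups: 110010000011001
  110 = 6
  010 = 2
  000 = 0
  011 = 3
  001 = 1
= 0o62031


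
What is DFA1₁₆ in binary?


Each hex digit → 4 binary bits:
  D = 1101
  F = 1111
  A = 1010
  1 = 0001
Concatenate: 1101 1111 1010 0001
= 1101111110100001


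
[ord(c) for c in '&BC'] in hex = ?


String: '&BC'  (3 characters)
Per-character ASCII lookup:
  '&': special character: '&' = 38 → 0x26
  'B': uppercase starts at 65: 'B' = 65 + 1 = 66 → 0x42
  'C': uppercase starts at 65: 'C' = 65 + 2 = 67 → 0x43
= 0x26 0x42 0x43


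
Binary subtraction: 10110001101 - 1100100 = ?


Align and subtract column by column (LSB to MSB, borrowing when needed):
  10110001101
- 00001100100
  -----------
  col 0: (1 - 0 borrow-in) - 0 → 1 - 0 = 1, borrow out 0
  col 1: (0 - 0 borrow-in) - 0 → 0 - 0 = 0, borrow out 0
  col 2: (1 - 0 borrow-in) - 1 → 1 - 1 = 0, borrow out 0
  col 3: (1 - 0 borrow-in) - 0 → 1 - 0 = 1, borrow out 0
  col 4: (0 - 0 borrow-in) - 0 → 0 - 0 = 0, borrow out 0
  col 5: (0 - 0 borrow-in) - 1 → borrow from next column: (0+2) - 1 = 1, borrow out 1
  col 6: (0 - 1 borrow-in) - 1 → borrow from next column: (-1+2) - 1 = 0, borrow out 1
  col 7: (1 - 1 borrow-in) - 0 → 0 - 0 = 0, borrow out 0
  col 8: (1 - 0 borrow-in) - 0 → 1 - 0 = 1, borrow out 0
  col 9: (0 - 0 borrow-in) - 0 → 0 - 0 = 0, borrow out 0
  col 10: (1 - 0 borrow-in) - 0 → 1 - 0 = 1, borrow out 0
Reading bits MSB→LSB: 10100101001
Strip leading zeros: 10100101001
= 10100101001


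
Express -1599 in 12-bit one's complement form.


Original: 011000111111
Invert all bits:
  bit 0: 0 → 1
  bit 1: 1 → 0
  bit 2: 1 → 0
  bit 3: 0 → 1
  bit 4: 0 → 1
  bit 5: 0 → 1
  bit 6: 1 → 0
  bit 7: 1 → 0
  bit 8: 1 → 0
  bit 9: 1 → 0
  bit 10: 1 → 0
  bit 11: 1 → 0
= 100111000000


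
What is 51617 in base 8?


Divide by 8 repeatedly:
51617 ÷ 8 = 6452 remainder 1
6452 ÷ 8 = 806 remainder 4
806 ÷ 8 = 100 remainder 6
100 ÷ 8 = 12 remainder 4
12 ÷ 8 = 1 remainder 4
1 ÷ 8 = 0 remainder 1
Reading remainders bottom-up:
= 0o144641


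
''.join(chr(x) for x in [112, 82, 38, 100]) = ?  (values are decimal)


Codes (decimal): 112 82 38 100
Per-code ASCII lookup:
  112  (range 97-122: lowercase, 112 - 97 = 15) → 'p'
  82  (range 65-90: uppercase, 82 - 65 = 17) → 'R'
  38  (special character) → '&'
  100  (range 97-122: lowercase, 100 - 97 = 3) → 'd'
= 'pR&d'


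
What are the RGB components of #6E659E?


Hex: #6E659E
R = 6E₁₆ = 110
G = 65₁₆ = 101
B = 9E₁₆ = 158
= RGB(110, 101, 158)


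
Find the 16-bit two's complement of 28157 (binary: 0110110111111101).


Original: 0110110111111101
Step 1 - Invert all bits: 1001001000000010
Step 2 - Add 1: 1001001000000010 + 1
= 1001001000000011 (represents -28157)


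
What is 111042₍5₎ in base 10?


Positional values (base 5):
  2 × 5^0 = 2 × 1 = 2
  4 × 5^1 = 4 × 5 = 20
  0 × 5^2 = 0 × 25 = 0
  1 × 5^3 = 1 × 125 = 125
  1 × 5^4 = 1 × 625 = 625
  1 × 5^5 = 1 × 3125 = 3125
Sum = 2 + 20 + 0 + 125 + 625 + 3125
= 3897


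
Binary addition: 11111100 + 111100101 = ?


Align and add column by column (LSB to MSB, carry propagating):
  0011111100
+ 0111100101
  ----------
  col 0: 0 + 1 + 0 (carry in) = 1 → bit 1, carry out 0
  col 1: 0 + 0 + 0 (carry in) = 0 → bit 0, carry out 0
  col 2: 1 + 1 + 0 (carry in) = 2 → bit 0, carry out 1
  col 3: 1 + 0 + 1 (carry in) = 2 → bit 0, carry out 1
  col 4: 1 + 0 + 1 (carry in) = 2 → bit 0, carry out 1
  col 5: 1 + 1 + 1 (carry in) = 3 → bit 1, carry out 1
  col 6: 1 + 1 + 1 (carry in) = 3 → bit 1, carry out 1
  col 7: 1 + 1 + 1 (carry in) = 3 → bit 1, carry out 1
  col 8: 0 + 1 + 1 (carry in) = 2 → bit 0, carry out 1
  col 9: 0 + 0 + 1 (carry in) = 1 → bit 1, carry out 0
Reading bits MSB→LSB: 1011100001
Strip leading zeros: 1011100001
= 1011100001


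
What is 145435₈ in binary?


Each octal digit → 3 binary bits:
  1 = 001
  4 = 100
  5 = 101
  4 = 100
  3 = 011
  5 = 101
Concatenate: 001 100 101 100 011 101
= 001100101100011101


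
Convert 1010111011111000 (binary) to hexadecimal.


Group into 4-bit nibbles: 1010111011111000
  1010 = A
  1110 = E
  1111 = F
  1000 = 8
= 0xAEF8


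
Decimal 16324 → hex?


Divide by 16 repeatedly:
16324 ÷ 16 = 1020 remainder 4 (4)
1020 ÷ 16 = 63 remainder 12 (C)
63 ÷ 16 = 3 remainder 15 (F)
3 ÷ 16 = 0 remainder 3 (3)
Reading remainders bottom-up:
= 0x3FC4


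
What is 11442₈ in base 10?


Positional values:
Position 0: 2 × 8^0 = 2
Position 1: 4 × 8^1 = 32
Position 2: 4 × 8^2 = 256
Position 3: 1 × 8^3 = 512
Position 4: 1 × 8^4 = 4096
Sum = 2 + 32 + 256 + 512 + 4096
= 4898


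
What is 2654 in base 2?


Divide by 2 repeatedly:
2654 ÷ 2 = 1327 remainder 0
1327 ÷ 2 = 663 remainder 1
663 ÷ 2 = 331 remainder 1
331 ÷ 2 = 165 remainder 1
165 ÷ 2 = 82 remainder 1
82 ÷ 2 = 41 remainder 0
41 ÷ 2 = 20 remainder 1
20 ÷ 2 = 10 remainder 0
10 ÷ 2 = 5 remainder 0
5 ÷ 2 = 2 remainder 1
2 ÷ 2 = 1 remainder 0
1 ÷ 2 = 0 remainder 1
Reading remainders bottom-up:
= 101001011110


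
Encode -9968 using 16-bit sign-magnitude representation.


Sign bit: 1 (negative)
Magnitude: 9968 = 010011011110000
= 1010011011110000


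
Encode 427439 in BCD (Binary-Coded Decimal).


Each digit → 4-bit binary:
  4 → 0100
  2 → 0010
  7 → 0111
  4 → 0100
  3 → 0011
  9 → 1001
= 0100 0010 0111 0100 0011 1001


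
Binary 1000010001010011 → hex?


Group into 4-bit nibbles: 1000010001010011
  1000 = 8
  0100 = 4
  0101 = 5
  0011 = 3
= 0x8453


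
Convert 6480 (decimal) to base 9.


Divide by 9 repeatedly:
6480 ÷ 9 = 720 remainder 0
720 ÷ 9 = 80 remainder 0
80 ÷ 9 = 8 remainder 8
8 ÷ 9 = 0 remainder 8
Reading remainders bottom-up:
= 8800


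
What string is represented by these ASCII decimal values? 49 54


Codes (decimal): 49 54
Per-code ASCII lookup:
  49  (range 48-57: digits, 49 - 48 = 1) → '1'
  54  (range 48-57: digits, 54 - 48 = 6) → '6'
= '16'


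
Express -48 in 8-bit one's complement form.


Original: 00110000
Invert all bits:
  bit 0: 0 → 1
  bit 1: 0 → 1
  bit 2: 1 → 0
  bit 3: 1 → 0
  bit 4: 0 → 1
  bit 5: 0 → 1
  bit 6: 0 → 1
  bit 7: 0 → 1
= 11001111


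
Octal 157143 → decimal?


Positional values:
Position 0: 3 × 8^0 = 3
Position 1: 4 × 8^1 = 32
Position 2: 1 × 8^2 = 64
Position 3: 7 × 8^3 = 3584
Position 4: 5 × 8^4 = 20480
Position 5: 1 × 8^5 = 32768
Sum = 3 + 32 + 64 + 3584 + 20480 + 32768
= 56931


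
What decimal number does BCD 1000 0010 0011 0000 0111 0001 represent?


Each 4-bit group → digit:
  1000 → 8
  0010 → 2
  0011 → 3
  0000 → 0
  0111 → 7
  0001 → 1
= 823071


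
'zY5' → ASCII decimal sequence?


String: 'zY5'  (3 characters)
Per-character ASCII lookup:
  'z': lowercase starts at 97: 'z' = 97 + 25 = 122
  'Y': uppercase starts at 65: 'Y' = 65 + 24 = 89
  '5': digits start at 48: '5' = 48 + 5 = 53
= 122 89 53


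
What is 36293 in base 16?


Divide by 16 repeatedly:
36293 ÷ 16 = 2268 remainder 5 (5)
2268 ÷ 16 = 141 remainder 12 (C)
141 ÷ 16 = 8 remainder 13 (D)
8 ÷ 16 = 0 remainder 8 (8)
Reading remainders bottom-up:
= 0x8DC5


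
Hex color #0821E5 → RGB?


Hex: #0821E5
R = 08₁₆ = 8
G = 21₁₆ = 33
B = E5₁₆ = 229
= RGB(8, 33, 229)


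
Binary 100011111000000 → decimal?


Positional values:
Bit 6: 1 × 2^6 = 64
Bit 7: 1 × 2^7 = 128
Bit 8: 1 × 2^8 = 256
Bit 9: 1 × 2^9 = 512
Bit 10: 1 × 2^10 = 1024
Bit 14: 1 × 2^14 = 16384
Sum = 64 + 128 + 256 + 512 + 1024 + 16384
= 18368


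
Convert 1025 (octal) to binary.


Each octal digit → 3 binary bits:
  1 = 001
  0 = 000
  2 = 010
  5 = 101
Concatenate: 001 000 010 101
= 001000010101


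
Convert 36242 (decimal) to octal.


Divide by 8 repeatedly:
36242 ÷ 8 = 4530 remainder 2
4530 ÷ 8 = 566 remainder 2
566 ÷ 8 = 70 remainder 6
70 ÷ 8 = 8 remainder 6
8 ÷ 8 = 1 remainder 0
1 ÷ 8 = 0 remainder 1
Reading remainders bottom-up:
= 0o106622


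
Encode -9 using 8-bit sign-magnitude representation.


Sign bit: 1 (negative)
Magnitude: 9 = 0001001
= 10001001


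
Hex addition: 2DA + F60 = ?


Align and add column by column (LSB to MSB, each column mod 16 with carry):
  02DA
+ 0F60
  ----
  col 0: A(10) + 0(0) + 0 (carry in) = 10 → A(10), carry out 0
  col 1: D(13) + 6(6) + 0 (carry in) = 19 → 3(3), carry out 1
  col 2: 2(2) + F(15) + 1 (carry in) = 18 → 2(2), carry out 1
  col 3: 0(0) + 0(0) + 1 (carry in) = 1 → 1(1), carry out 0
Reading digits MSB→LSB: 123A
Strip leading zeros: 123A
= 0x123A


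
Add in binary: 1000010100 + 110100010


Align and add column by column (LSB to MSB, carry propagating):
  01000010100
+ 00110100010
  -----------
  col 0: 0 + 0 + 0 (carry in) = 0 → bit 0, carry out 0
  col 1: 0 + 1 + 0 (carry in) = 1 → bit 1, carry out 0
  col 2: 1 + 0 + 0 (carry in) = 1 → bit 1, carry out 0
  col 3: 0 + 0 + 0 (carry in) = 0 → bit 0, carry out 0
  col 4: 1 + 0 + 0 (carry in) = 1 → bit 1, carry out 0
  col 5: 0 + 1 + 0 (carry in) = 1 → bit 1, carry out 0
  col 6: 0 + 0 + 0 (carry in) = 0 → bit 0, carry out 0
  col 7: 0 + 1 + 0 (carry in) = 1 → bit 1, carry out 0
  col 8: 0 + 1 + 0 (carry in) = 1 → bit 1, carry out 0
  col 9: 1 + 0 + 0 (carry in) = 1 → bit 1, carry out 0
  col 10: 0 + 0 + 0 (carry in) = 0 → bit 0, carry out 0
Reading bits MSB→LSB: 01110110110
Strip leading zeros: 1110110110
= 1110110110


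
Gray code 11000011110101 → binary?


Gray code: 11000011110101
MSB stays the same: 1
Each subsequent bit = prev_binary XOR current_gray:
  B[1] = 1 XOR 1 = 0
  B[2] = 0 XOR 0 = 0
  B[3] = 0 XOR 0 = 0
  B[4] = 0 XOR 0 = 0
  B[5] = 0 XOR 0 = 0
  B[6] = 0 XOR 1 = 1
  B[7] = 1 XOR 1 = 0
  B[8] = 0 XOR 1 = 1
  B[9] = 1 XOR 1 = 0
  B[10] = 0 XOR 0 = 0
  B[11] = 0 XOR 1 = 1
  B[12] = 1 XOR 0 = 1
  B[13] = 1 XOR 1 = 0
= 10000010100110 (8358 decimal)


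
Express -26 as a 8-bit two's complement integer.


Original: 00011010
Step 1 - Invert all bits: 11100101
Step 2 - Add 1: 11100101 + 1
= 11100110 (represents -26)


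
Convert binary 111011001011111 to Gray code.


Binary: 111011001011111
Gray code: G = B XOR (B >> 1)
B >> 1 = 011101100101111
111011001011111 XOR 011101100101111:
  1 XOR 0 = 1
  1 XOR 1 = 0
  1 XOR 1 = 0
  0 XOR 1 = 1
  1 XOR 0 = 1
  1 XOR 1 = 0
  0 XOR 1 = 1
  0 XOR 0 = 0
  1 XOR 0 = 1
  0 XOR 1 = 1
  1 XOR 0 = 1
  1 XOR 1 = 0
  1 XOR 1 = 0
  1 XOR 1 = 0
  1 XOR 1 = 0
= 100110101110000


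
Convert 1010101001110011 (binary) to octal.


Group into 3-bit groups: 001010101001110011
  001 = 1
  010 = 2
  101 = 5
  001 = 1
  110 = 6
  011 = 3
= 0o125163


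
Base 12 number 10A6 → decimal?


Positional values (base 12):
  6 × 12^0 = 6 × 1 = 6
  A × 12^1 = 10 × 12 = 120
  0 × 12^2 = 0 × 144 = 0
  1 × 12^3 = 1 × 1728 = 1728
Sum = 6 + 120 + 0 + 1728
= 1854


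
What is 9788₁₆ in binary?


Each hex digit → 4 binary bits:
  9 = 1001
  7 = 0111
  8 = 1000
  8 = 1000
Concatenate: 1001 0111 1000 1000
= 1001011110001000


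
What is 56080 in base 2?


Divide by 2 repeatedly:
56080 ÷ 2 = 28040 remainder 0
28040 ÷ 2 = 14020 remainder 0
14020 ÷ 2 = 7010 remainder 0
7010 ÷ 2 = 3505 remainder 0
3505 ÷ 2 = 1752 remainder 1
1752 ÷ 2 = 876 remainder 0
876 ÷ 2 = 438 remainder 0
438 ÷ 2 = 219 remainder 0
219 ÷ 2 = 109 remainder 1
109 ÷ 2 = 54 remainder 1
54 ÷ 2 = 27 remainder 0
27 ÷ 2 = 13 remainder 1
13 ÷ 2 = 6 remainder 1
6 ÷ 2 = 3 remainder 0
3 ÷ 2 = 1 remainder 1
1 ÷ 2 = 0 remainder 1
Reading remainders bottom-up:
= 1101101100010000


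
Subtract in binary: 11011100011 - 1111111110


Align and subtract column by column (LSB to MSB, borrowing when needed):
  11011100011
- 01111111110
  -----------
  col 0: (1 - 0 borrow-in) - 0 → 1 - 0 = 1, borrow out 0
  col 1: (1 - 0 borrow-in) - 1 → 1 - 1 = 0, borrow out 0
  col 2: (0 - 0 borrow-in) - 1 → borrow from next column: (0+2) - 1 = 1, borrow out 1
  col 3: (0 - 1 borrow-in) - 1 → borrow from next column: (-1+2) - 1 = 0, borrow out 1
  col 4: (0 - 1 borrow-in) - 1 → borrow from next column: (-1+2) - 1 = 0, borrow out 1
  col 5: (1 - 1 borrow-in) - 1 → borrow from next column: (0+2) - 1 = 1, borrow out 1
  col 6: (1 - 1 borrow-in) - 1 → borrow from next column: (0+2) - 1 = 1, borrow out 1
  col 7: (1 - 1 borrow-in) - 1 → borrow from next column: (0+2) - 1 = 1, borrow out 1
  col 8: (0 - 1 borrow-in) - 1 → borrow from next column: (-1+2) - 1 = 0, borrow out 1
  col 9: (1 - 1 borrow-in) - 1 → borrow from next column: (0+2) - 1 = 1, borrow out 1
  col 10: (1 - 1 borrow-in) - 0 → 0 - 0 = 0, borrow out 0
Reading bits MSB→LSB: 01011100101
Strip leading zeros: 1011100101
= 1011100101


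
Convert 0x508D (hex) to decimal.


Positional values:
Position 0: D × 16^0 = 13 × 1 = 13
Position 1: 8 × 16^1 = 8 × 16 = 128
Position 2: 0 × 16^2 = 0 × 256 = 0
Position 3: 5 × 16^3 = 5 × 4096 = 20480
Sum = 13 + 128 + 0 + 20480
= 20621


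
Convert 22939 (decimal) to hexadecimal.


Divide by 16 repeatedly:
22939 ÷ 16 = 1433 remainder 11 (B)
1433 ÷ 16 = 89 remainder 9 (9)
89 ÷ 16 = 5 remainder 9 (9)
5 ÷ 16 = 0 remainder 5 (5)
Reading remainders bottom-up:
= 0x599B


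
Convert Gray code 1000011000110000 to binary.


Gray code: 1000011000110000
MSB stays the same: 1
Each subsequent bit = prev_binary XOR current_gray:
  B[1] = 1 XOR 0 = 1
  B[2] = 1 XOR 0 = 1
  B[3] = 1 XOR 0 = 1
  B[4] = 1 XOR 0 = 1
  B[5] = 1 XOR 1 = 0
  B[6] = 0 XOR 1 = 1
  B[7] = 1 XOR 0 = 1
  B[8] = 1 XOR 0 = 1
  B[9] = 1 XOR 0 = 1
  B[10] = 1 XOR 1 = 0
  B[11] = 0 XOR 1 = 1
  B[12] = 1 XOR 0 = 1
  B[13] = 1 XOR 0 = 1
  B[14] = 1 XOR 0 = 1
  B[15] = 1 XOR 0 = 1
= 1111101111011111 (64479 decimal)


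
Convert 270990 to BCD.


Each digit → 4-bit binary:
  2 → 0010
  7 → 0111
  0 → 0000
  9 → 1001
  9 → 1001
  0 → 0000
= 0010 0111 0000 1001 1001 0000


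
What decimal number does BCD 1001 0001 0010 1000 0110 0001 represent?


Each 4-bit group → digit:
  1001 → 9
  0001 → 1
  0010 → 2
  1000 → 8
  0110 → 6
  0001 → 1
= 912861


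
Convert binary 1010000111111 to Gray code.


Binary: 1010000111111
Gray code: G = B XOR (B >> 1)
B >> 1 = 0101000011111
1010000111111 XOR 0101000011111:
  1 XOR 0 = 1
  0 XOR 1 = 1
  1 XOR 0 = 1
  0 XOR 1 = 1
  0 XOR 0 = 0
  0 XOR 0 = 0
  0 XOR 0 = 0
  1 XOR 0 = 1
  1 XOR 1 = 0
  1 XOR 1 = 0
  1 XOR 1 = 0
  1 XOR 1 = 0
  1 XOR 1 = 0
= 1111000100000


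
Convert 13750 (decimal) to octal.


Divide by 8 repeatedly:
13750 ÷ 8 = 1718 remainder 6
1718 ÷ 8 = 214 remainder 6
214 ÷ 8 = 26 remainder 6
26 ÷ 8 = 3 remainder 2
3 ÷ 8 = 0 remainder 3
Reading remainders bottom-up:
= 0o32666


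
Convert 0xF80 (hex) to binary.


Each hex digit → 4 binary bits:
  F = 1111
  8 = 1000
  0 = 0000
Concatenate: 1111 1000 0000
= 111110000000


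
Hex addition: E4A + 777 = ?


Align and add column by column (LSB to MSB, each column mod 16 with carry):
  0E4A
+ 0777
  ----
  col 0: A(10) + 7(7) + 0 (carry in) = 17 → 1(1), carry out 1
  col 1: 4(4) + 7(7) + 1 (carry in) = 12 → C(12), carry out 0
  col 2: E(14) + 7(7) + 0 (carry in) = 21 → 5(5), carry out 1
  col 3: 0(0) + 0(0) + 1 (carry in) = 1 → 1(1), carry out 0
Reading digits MSB→LSB: 15C1
Strip leading zeros: 15C1
= 0x15C1


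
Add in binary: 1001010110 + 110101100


Align and add column by column (LSB to MSB, carry propagating):
  01001010110
+ 00110101100
  -----------
  col 0: 0 + 0 + 0 (carry in) = 0 → bit 0, carry out 0
  col 1: 1 + 0 + 0 (carry in) = 1 → bit 1, carry out 0
  col 2: 1 + 1 + 0 (carry in) = 2 → bit 0, carry out 1
  col 3: 0 + 1 + 1 (carry in) = 2 → bit 0, carry out 1
  col 4: 1 + 0 + 1 (carry in) = 2 → bit 0, carry out 1
  col 5: 0 + 1 + 1 (carry in) = 2 → bit 0, carry out 1
  col 6: 1 + 0 + 1 (carry in) = 2 → bit 0, carry out 1
  col 7: 0 + 1 + 1 (carry in) = 2 → bit 0, carry out 1
  col 8: 0 + 1 + 1 (carry in) = 2 → bit 0, carry out 1
  col 9: 1 + 0 + 1 (carry in) = 2 → bit 0, carry out 1
  col 10: 0 + 0 + 1 (carry in) = 1 → bit 1, carry out 0
Reading bits MSB→LSB: 10000000010
Strip leading zeros: 10000000010
= 10000000010


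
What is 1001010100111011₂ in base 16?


Group into 4-bit nibbles: 1001010100111011
  1001 = 9
  0101 = 5
  0011 = 3
  1011 = B
= 0x953B


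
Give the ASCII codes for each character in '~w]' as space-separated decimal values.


String: '~w]'  (3 characters)
Per-character ASCII lookup:
  '~': special character: '~' = 126
  'w': lowercase starts at 97: 'w' = 97 + 22 = 119
  ']': special character: ']' = 93
= 126 119 93


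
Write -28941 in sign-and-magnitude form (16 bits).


Sign bit: 1 (negative)
Magnitude: 28941 = 111000100001101
= 1111000100001101


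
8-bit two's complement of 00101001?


Original: 00101001
Step 1 - Invert all bits: 11010110
Step 2 - Add 1: 11010110 + 1
= 11010111 (represents -41)


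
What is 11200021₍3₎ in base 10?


Positional values (base 3):
  1 × 3^0 = 1 × 1 = 1
  2 × 3^1 = 2 × 3 = 6
  0 × 3^2 = 0 × 9 = 0
  0 × 3^3 = 0 × 27 = 0
  0 × 3^4 = 0 × 81 = 0
  2 × 3^5 = 2 × 243 = 486
  1 × 3^6 = 1 × 729 = 729
  1 × 3^7 = 1 × 2187 = 2187
Sum = 1 + 6 + 0 + 0 + 0 + 486 + 729 + 2187
= 3409


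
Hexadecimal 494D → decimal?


Positional values:
Position 0: D × 16^0 = 13 × 1 = 13
Position 1: 4 × 16^1 = 4 × 16 = 64
Position 2: 9 × 16^2 = 9 × 256 = 2304
Position 3: 4 × 16^3 = 4 × 4096 = 16384
Sum = 13 + 64 + 2304 + 16384
= 18765


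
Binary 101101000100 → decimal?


Positional values:
Bit 2: 1 × 2^2 = 4
Bit 6: 1 × 2^6 = 64
Bit 8: 1 × 2^8 = 256
Bit 9: 1 × 2^9 = 512
Bit 11: 1 × 2^11 = 2048
Sum = 4 + 64 + 256 + 512 + 2048
= 2884


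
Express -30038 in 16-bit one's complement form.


Original: 0111010101010110
Invert all bits:
  bit 0: 0 → 1
  bit 1: 1 → 0
  bit 2: 1 → 0
  bit 3: 1 → 0
  bit 4: 0 → 1
  bit 5: 1 → 0
  bit 6: 0 → 1
  bit 7: 1 → 0
  bit 8: 0 → 1
  bit 9: 1 → 0
  bit 10: 0 → 1
  bit 11: 1 → 0
  bit 12: 0 → 1
  bit 13: 1 → 0
  bit 14: 1 → 0
  bit 15: 0 → 1
= 1000101010101001


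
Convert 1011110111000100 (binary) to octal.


Group into 3-bit groups: 001011110111000100
  001 = 1
  011 = 3
  110 = 6
  111 = 7
  000 = 0
  100 = 4
= 0o136704


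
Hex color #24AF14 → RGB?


Hex: #24AF14
R = 24₁₆ = 36
G = AF₁₆ = 175
B = 14₁₆ = 20
= RGB(36, 175, 20)


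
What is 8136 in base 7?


Divide by 7 repeatedly:
8136 ÷ 7 = 1162 remainder 2
1162 ÷ 7 = 166 remainder 0
166 ÷ 7 = 23 remainder 5
23 ÷ 7 = 3 remainder 2
3 ÷ 7 = 0 remainder 3
Reading remainders bottom-up:
= 32502


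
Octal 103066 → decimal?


Positional values:
Position 0: 6 × 8^0 = 6
Position 1: 6 × 8^1 = 48
Position 2: 0 × 8^2 = 0
Position 3: 3 × 8^3 = 1536
Position 4: 0 × 8^4 = 0
Position 5: 1 × 8^5 = 32768
Sum = 6 + 48 + 0 + 1536 + 0 + 32768
= 34358


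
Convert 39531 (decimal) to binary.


Divide by 2 repeatedly:
39531 ÷ 2 = 19765 remainder 1
19765 ÷ 2 = 9882 remainder 1
9882 ÷ 2 = 4941 remainder 0
4941 ÷ 2 = 2470 remainder 1
2470 ÷ 2 = 1235 remainder 0
1235 ÷ 2 = 617 remainder 1
617 ÷ 2 = 308 remainder 1
308 ÷ 2 = 154 remainder 0
154 ÷ 2 = 77 remainder 0
77 ÷ 2 = 38 remainder 1
38 ÷ 2 = 19 remainder 0
19 ÷ 2 = 9 remainder 1
9 ÷ 2 = 4 remainder 1
4 ÷ 2 = 2 remainder 0
2 ÷ 2 = 1 remainder 0
1 ÷ 2 = 0 remainder 1
Reading remainders bottom-up:
= 1001101001101011


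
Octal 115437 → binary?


Each octal digit → 3 binary bits:
  1 = 001
  1 = 001
  5 = 101
  4 = 100
  3 = 011
  7 = 111
Concatenate: 001 001 101 100 011 111
= 001001101100011111


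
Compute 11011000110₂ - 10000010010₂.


Align and subtract column by column (LSB to MSB, borrowing when needed):
  11011000110
- 10000010010
  -----------
  col 0: (0 - 0 borrow-in) - 0 → 0 - 0 = 0, borrow out 0
  col 1: (1 - 0 borrow-in) - 1 → 1 - 1 = 0, borrow out 0
  col 2: (1 - 0 borrow-in) - 0 → 1 - 0 = 1, borrow out 0
  col 3: (0 - 0 borrow-in) - 0 → 0 - 0 = 0, borrow out 0
  col 4: (0 - 0 borrow-in) - 1 → borrow from next column: (0+2) - 1 = 1, borrow out 1
  col 5: (0 - 1 borrow-in) - 0 → borrow from next column: (-1+2) - 0 = 1, borrow out 1
  col 6: (1 - 1 borrow-in) - 0 → 0 - 0 = 0, borrow out 0
  col 7: (1 - 0 borrow-in) - 0 → 1 - 0 = 1, borrow out 0
  col 8: (0 - 0 borrow-in) - 0 → 0 - 0 = 0, borrow out 0
  col 9: (1 - 0 borrow-in) - 0 → 1 - 0 = 1, borrow out 0
  col 10: (1 - 0 borrow-in) - 1 → 1 - 1 = 0, borrow out 0
Reading bits MSB→LSB: 01010110100
Strip leading zeros: 1010110100
= 1010110100


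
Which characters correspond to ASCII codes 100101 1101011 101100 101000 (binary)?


Codes (binary): 100101 1101011 101100 101000
Per-code ASCII lookup:
  100101 = 37  (special character) → '%'
  1101011 = 107  (range 97-122: lowercase, 107 - 97 = 10) → 'k'
  101100 = 44  (special character) → ','
  101000 = 40  (special character) → '('
= '%k,('


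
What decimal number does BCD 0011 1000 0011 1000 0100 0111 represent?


Each 4-bit group → digit:
  0011 → 3
  1000 → 8
  0011 → 3
  1000 → 8
  0100 → 4
  0111 → 7
= 383847


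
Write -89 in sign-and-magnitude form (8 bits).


Sign bit: 1 (negative)
Magnitude: 89 = 1011001
= 11011001


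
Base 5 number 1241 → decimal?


Positional values (base 5):
  1 × 5^0 = 1 × 1 = 1
  4 × 5^1 = 4 × 5 = 20
  2 × 5^2 = 2 × 25 = 50
  1 × 5^3 = 1 × 125 = 125
Sum = 1 + 20 + 50 + 125
= 196


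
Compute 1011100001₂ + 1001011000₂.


Align and add column by column (LSB to MSB, carry propagating):
  01011100001
+ 01001011000
  -----------
  col 0: 1 + 0 + 0 (carry in) = 1 → bit 1, carry out 0
  col 1: 0 + 0 + 0 (carry in) = 0 → bit 0, carry out 0
  col 2: 0 + 0 + 0 (carry in) = 0 → bit 0, carry out 0
  col 3: 0 + 1 + 0 (carry in) = 1 → bit 1, carry out 0
  col 4: 0 + 1 + 0 (carry in) = 1 → bit 1, carry out 0
  col 5: 1 + 0 + 0 (carry in) = 1 → bit 1, carry out 0
  col 6: 1 + 1 + 0 (carry in) = 2 → bit 0, carry out 1
  col 7: 1 + 0 + 1 (carry in) = 2 → bit 0, carry out 1
  col 8: 0 + 0 + 1 (carry in) = 1 → bit 1, carry out 0
  col 9: 1 + 1 + 0 (carry in) = 2 → bit 0, carry out 1
  col 10: 0 + 0 + 1 (carry in) = 1 → bit 1, carry out 0
Reading bits MSB→LSB: 10100111001
Strip leading zeros: 10100111001
= 10100111001


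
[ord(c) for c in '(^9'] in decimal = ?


String: '(^9'  (3 characters)
Per-character ASCII lookup:
  '(': special character: '(' = 40
  '^': special character: '^' = 94
  '9': digits start at 48: '9' = 48 + 9 = 57
= 40 94 57


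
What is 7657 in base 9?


Divide by 9 repeatedly:
7657 ÷ 9 = 850 remainder 7
850 ÷ 9 = 94 remainder 4
94 ÷ 9 = 10 remainder 4
10 ÷ 9 = 1 remainder 1
1 ÷ 9 = 0 remainder 1
Reading remainders bottom-up:
= 11447
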